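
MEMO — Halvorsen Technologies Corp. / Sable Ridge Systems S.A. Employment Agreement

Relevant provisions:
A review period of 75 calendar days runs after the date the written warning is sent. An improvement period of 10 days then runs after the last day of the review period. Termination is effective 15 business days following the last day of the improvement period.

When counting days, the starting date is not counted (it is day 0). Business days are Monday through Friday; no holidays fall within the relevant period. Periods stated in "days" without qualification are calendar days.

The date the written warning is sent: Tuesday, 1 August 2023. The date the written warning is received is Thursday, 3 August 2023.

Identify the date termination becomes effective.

The last day of the review period: 75 calendar days after 1 August 2023 is 15 October 2023.
The last day of the improvement period: 10 calendar days after 15 October 2023 is 25 October 2023.
The date termination becomes effective: 15 business days after Wednesday, 25 October 2023, skipping weekends — Oct 26, Oct 27, Oct 30, Oct 31, …, Nov 13, Nov 14, Nov 15 — lands on Wednesday, 15 November 2023.

15 November 2023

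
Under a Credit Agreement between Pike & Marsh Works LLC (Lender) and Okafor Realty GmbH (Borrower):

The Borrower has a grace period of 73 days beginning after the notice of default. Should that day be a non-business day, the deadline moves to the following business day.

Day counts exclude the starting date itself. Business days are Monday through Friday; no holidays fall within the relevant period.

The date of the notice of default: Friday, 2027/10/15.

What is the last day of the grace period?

2027/12/27

The last day of the grace period: 73 calendar days after 2027/10/15 is 2027/12/27. 2027/12/27 is a Monday, so no roll-forward applies.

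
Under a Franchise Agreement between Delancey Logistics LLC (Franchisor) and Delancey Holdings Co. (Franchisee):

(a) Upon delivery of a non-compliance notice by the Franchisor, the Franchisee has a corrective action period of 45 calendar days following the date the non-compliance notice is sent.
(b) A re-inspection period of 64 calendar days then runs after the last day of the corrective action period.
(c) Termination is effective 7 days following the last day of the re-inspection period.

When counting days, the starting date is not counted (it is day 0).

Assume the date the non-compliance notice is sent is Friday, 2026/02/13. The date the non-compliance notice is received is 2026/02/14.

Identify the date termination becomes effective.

Adding 45 calendar days to 2026/02/13 gives 2026/03/30, which is the last day of the corrective action period.
Adding 64 calendar days to 2026/03/30 gives 2026/06/02, which is the last day of the re-inspection period.
Adding 7 calendar days to 2026/06/02 gives 2026/06/09, which is the date termination becomes effective.

2026/06/09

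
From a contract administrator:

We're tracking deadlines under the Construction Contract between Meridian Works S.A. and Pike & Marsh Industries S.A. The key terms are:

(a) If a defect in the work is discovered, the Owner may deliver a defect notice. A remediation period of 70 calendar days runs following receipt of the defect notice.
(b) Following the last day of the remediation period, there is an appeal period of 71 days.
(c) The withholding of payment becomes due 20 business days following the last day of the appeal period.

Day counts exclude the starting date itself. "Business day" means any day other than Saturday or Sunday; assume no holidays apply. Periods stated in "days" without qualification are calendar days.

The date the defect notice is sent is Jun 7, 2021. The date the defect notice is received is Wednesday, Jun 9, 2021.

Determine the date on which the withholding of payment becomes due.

Nov 25, 2021

The last day of the remediation period: Jun 9, 2021 + 70 days = Aug 18, 2021.
The last day of the appeal period: Aug 18, 2021 + 71 days = Oct 28, 2021.
The date on which the withholding of payment becomes due: 20 business days after Thursday, Oct 28, 2021, skipping weekends — Oct 29, Nov 1, Nov 2, Nov 3, …, Nov 23, Nov 24, Nov 25 — lands on Thursday, Nov 25, 2021.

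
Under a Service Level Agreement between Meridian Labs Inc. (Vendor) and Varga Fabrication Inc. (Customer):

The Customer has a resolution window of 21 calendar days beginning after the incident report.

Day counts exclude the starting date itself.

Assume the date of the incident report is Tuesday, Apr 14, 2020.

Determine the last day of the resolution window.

Adding 21 calendar days to Apr 14, 2020 gives May 5, 2020, which is the last day of the resolution window.

May 5, 2020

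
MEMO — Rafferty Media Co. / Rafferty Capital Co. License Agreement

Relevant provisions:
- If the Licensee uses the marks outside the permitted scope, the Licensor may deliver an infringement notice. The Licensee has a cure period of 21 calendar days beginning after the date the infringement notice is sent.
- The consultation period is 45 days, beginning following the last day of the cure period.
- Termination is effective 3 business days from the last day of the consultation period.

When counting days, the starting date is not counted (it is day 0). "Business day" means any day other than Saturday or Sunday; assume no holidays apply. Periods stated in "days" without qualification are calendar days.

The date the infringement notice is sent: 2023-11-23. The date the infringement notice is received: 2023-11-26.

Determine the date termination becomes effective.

2024-01-31

The last day of the cure period: 21 calendar days after 2023-11-23 is 2023-12-14.
The last day of the consultation period: 45 calendar days after 2023-12-14 is 2024-01-28.
The date termination becomes effective: 3 business days after Sunday, 2024-01-28, skipping weekends — Jan 29, Jan 30, Jan 31 — lands on Wednesday, 2024-01-31.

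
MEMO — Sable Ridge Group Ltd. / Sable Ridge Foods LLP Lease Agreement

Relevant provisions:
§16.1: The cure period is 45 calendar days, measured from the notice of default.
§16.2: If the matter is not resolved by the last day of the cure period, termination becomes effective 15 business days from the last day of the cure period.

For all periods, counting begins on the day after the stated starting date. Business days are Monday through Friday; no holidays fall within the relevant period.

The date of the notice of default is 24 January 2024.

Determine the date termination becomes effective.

29 March 2024

The last day of the cure period: 45 calendar days after 24 January 2024 is 9 March 2024.
The date termination becomes effective: 15 business days after Saturday, 9 March 2024, skipping weekends — Mar 11, Mar 12, Mar 13, Mar 14, …, Mar 27, Mar 28, Mar 29 — lands on Friday, 29 March 2024.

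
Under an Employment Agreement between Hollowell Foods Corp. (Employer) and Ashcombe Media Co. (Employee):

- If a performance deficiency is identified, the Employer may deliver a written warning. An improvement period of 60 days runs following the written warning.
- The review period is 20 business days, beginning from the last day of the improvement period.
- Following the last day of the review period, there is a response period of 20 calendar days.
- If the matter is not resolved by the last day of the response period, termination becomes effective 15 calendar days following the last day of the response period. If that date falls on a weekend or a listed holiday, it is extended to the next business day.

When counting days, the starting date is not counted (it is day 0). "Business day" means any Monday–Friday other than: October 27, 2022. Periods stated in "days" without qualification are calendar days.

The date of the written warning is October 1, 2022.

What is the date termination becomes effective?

February 1, 2023

The last day of the improvement period: October 1, 2022 + 60 days = November 30, 2022.
The last day of the review period: 20 business days after Wednesday, November 30, 2022, skipping weekends — Dec 1, Dec 2, Dec 5, Dec 6, …, Dec 26, Dec 27, Dec 28 — lands on Wednesday, December 28, 2022.
Adding 20 calendar days to December 28, 2022 gives January 17, 2023, which is the last day of the response period.
The date termination becomes effective: January 17, 2023 + 15 days = February 1, 2023. February 1, 2023 is a Wednesday and is not a listed holiday, so no roll-forward applies.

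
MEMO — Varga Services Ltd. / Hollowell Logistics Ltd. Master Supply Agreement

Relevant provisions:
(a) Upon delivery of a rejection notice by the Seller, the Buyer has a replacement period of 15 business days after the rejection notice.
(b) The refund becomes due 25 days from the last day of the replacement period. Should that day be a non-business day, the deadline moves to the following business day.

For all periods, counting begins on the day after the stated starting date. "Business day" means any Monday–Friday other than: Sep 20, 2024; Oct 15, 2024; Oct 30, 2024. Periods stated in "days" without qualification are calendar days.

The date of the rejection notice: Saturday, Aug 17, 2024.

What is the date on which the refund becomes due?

Oct 1, 2024

The last day of the replacement period: 15 business days after Saturday, Aug 17, 2024, skipping weekends — Aug 19, Aug 20, Aug 21, Aug 22, …, Sep 4, Sep 5, Sep 6 — lands on Friday, Sep 6, 2024.
Adding 25 calendar days to Sep 6, 2024 gives Oct 1, 2024, which is the date on which the refund becomes due. Oct 1, 2024 is a Tuesday and is not a listed holiday, so no roll-forward applies.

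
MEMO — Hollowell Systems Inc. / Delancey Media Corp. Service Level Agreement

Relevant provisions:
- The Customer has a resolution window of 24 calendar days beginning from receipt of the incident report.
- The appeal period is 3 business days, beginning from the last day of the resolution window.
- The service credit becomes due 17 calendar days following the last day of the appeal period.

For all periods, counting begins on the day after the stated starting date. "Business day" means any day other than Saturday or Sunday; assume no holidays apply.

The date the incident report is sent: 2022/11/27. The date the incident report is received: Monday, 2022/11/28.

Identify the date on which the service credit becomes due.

2023/01/13

Adding 24 calendar days to 2022/11/28 gives 2022/12/22, which is the last day of the resolution window.
The last day of the appeal period: counting 3 business days from Thursday, 2022/12/22 (Dec 23, Dec 26, Dec 27, skipping weekends) reaches Tuesday, 2022/12/27.
The date on which the service credit becomes due: 2022/12/27 + 17 days = 2023/01/13.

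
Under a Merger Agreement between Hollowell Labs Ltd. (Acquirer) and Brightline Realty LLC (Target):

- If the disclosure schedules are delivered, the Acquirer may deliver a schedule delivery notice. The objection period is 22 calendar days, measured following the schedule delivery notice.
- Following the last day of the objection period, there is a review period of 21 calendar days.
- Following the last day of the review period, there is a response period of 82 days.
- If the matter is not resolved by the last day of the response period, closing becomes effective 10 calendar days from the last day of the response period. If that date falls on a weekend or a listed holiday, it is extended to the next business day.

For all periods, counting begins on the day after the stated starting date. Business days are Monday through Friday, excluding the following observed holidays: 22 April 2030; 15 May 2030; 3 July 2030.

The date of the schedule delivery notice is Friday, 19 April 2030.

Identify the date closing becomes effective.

Adding 22 calendar days to 19 April 2030 gives 11 May 2030, which is the last day of the objection period.
Adding 21 calendar days to 11 May 2030 gives 1 June 2030, which is the last day of the review period.
The last day of the response period: 1 June 2030 + 82 days = 22 August 2030.
The date closing becomes effective: 10 calendar days after 22 August 2030 is 1 September 2030. That falls on a Sunday, so it rolls to the next business day, Monday, 2 September 2030.

2 September 2030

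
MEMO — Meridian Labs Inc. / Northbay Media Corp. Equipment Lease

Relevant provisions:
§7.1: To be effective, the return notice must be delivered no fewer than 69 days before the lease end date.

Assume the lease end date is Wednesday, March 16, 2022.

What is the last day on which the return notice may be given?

March 16, 2022 minus 69 days is January 6, 2022.

January 6, 2022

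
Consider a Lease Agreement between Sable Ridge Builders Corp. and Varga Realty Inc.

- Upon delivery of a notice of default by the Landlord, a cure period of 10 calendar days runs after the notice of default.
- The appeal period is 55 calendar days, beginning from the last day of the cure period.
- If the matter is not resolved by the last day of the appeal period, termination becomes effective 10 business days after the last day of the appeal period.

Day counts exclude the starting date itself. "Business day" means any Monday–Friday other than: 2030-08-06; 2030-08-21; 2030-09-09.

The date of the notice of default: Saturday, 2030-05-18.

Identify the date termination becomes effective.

Adding 10 calendar days to 2030-05-18 gives 2030-05-28, which is the last day of the cure period.
Adding 55 calendar days to 2030-05-28 gives 2030-07-22, which is the last day of the appeal period.
From Monday, 2030-07-22, 10 business days (Jul 23, Jul 24, Jul 25, Jul 26, Jul 29, Jul 30, Jul 31, Aug 1, Aug 2, Aug 5, skipping weekends) brings us to Monday, 2030-08-05, which is the date termination becomes effective.

2030-08-05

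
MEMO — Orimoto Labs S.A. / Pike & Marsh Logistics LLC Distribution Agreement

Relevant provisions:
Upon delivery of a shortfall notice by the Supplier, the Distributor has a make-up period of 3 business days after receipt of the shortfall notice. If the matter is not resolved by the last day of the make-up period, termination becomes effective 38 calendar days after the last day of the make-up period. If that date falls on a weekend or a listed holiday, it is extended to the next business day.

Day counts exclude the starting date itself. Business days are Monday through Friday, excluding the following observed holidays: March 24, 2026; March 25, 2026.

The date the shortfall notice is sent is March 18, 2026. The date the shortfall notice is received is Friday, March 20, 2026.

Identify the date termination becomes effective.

May 4, 2026

From Friday, March 20, 2026, 3 business days (Mar 23, Mar 26, Mar 27, skipping weekends and the listed holidays on Mar 24, Mar 25) brings us to Friday, March 27, 2026, which is the last day of the make-up period.
The date termination becomes effective: March 27, 2026 + 38 days = May 4, 2026. May 4, 2026 is a Monday and is not a listed holiday, so no roll-forward applies.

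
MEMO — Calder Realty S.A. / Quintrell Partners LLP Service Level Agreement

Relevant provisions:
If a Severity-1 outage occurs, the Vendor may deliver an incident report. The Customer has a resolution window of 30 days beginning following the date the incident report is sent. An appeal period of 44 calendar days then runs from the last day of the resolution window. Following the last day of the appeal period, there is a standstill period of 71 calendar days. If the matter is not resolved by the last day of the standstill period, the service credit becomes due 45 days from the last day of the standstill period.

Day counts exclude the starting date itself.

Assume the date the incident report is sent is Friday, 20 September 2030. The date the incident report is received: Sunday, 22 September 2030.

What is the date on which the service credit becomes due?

29 March 2031

The last day of the resolution window: 30 calendar days after 20 September 2030 is 20 October 2030.
The last day of the appeal period: 44 calendar days after 20 October 2030 is 3 December 2030.
Adding 71 calendar days to 3 December 2030 gives 12 February 2031, which is the last day of the standstill period.
The date on which the service credit becomes due: 12 February 2031 + 45 days = 29 March 2031.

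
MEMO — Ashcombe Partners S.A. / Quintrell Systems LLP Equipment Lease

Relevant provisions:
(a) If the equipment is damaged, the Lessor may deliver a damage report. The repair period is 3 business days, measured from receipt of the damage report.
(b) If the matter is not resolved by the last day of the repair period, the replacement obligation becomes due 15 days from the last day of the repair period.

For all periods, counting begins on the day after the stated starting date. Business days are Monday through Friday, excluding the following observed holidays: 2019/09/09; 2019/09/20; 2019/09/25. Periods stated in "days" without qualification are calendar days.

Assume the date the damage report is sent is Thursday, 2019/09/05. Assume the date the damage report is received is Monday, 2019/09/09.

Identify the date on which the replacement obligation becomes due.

2019/09/27

The last day of the repair period: counting 3 business days from Monday, 2019/09/09 (Sep 10, Sep 11, Sep 12, skipping weekends) reaches Thursday, 2019/09/12.
The date on which the replacement obligation becomes due: 15 calendar days after 2019/09/12 is 2019/09/27.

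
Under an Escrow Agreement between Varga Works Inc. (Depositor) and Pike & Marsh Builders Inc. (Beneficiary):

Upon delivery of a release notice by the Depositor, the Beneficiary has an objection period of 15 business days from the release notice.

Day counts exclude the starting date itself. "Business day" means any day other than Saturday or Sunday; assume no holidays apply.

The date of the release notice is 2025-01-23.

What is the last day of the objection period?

From Thursday, 2025-01-23, 15 business days (Jan 24, Jan 27, Jan 28, Jan 29, …, Feb 11, Feb 12, Feb 13, skipping weekends) brings us to Thursday, 2025-02-13, which is the last day of the objection period.

2025-02-13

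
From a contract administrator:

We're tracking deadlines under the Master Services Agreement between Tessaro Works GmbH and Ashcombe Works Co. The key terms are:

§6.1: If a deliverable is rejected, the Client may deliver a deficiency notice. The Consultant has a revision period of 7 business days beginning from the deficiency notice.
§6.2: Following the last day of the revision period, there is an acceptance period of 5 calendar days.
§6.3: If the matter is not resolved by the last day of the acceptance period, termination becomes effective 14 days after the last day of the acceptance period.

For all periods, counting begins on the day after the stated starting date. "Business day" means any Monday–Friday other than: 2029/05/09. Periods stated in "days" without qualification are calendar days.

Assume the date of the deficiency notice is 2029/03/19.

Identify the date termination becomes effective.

The last day of the revision period: counting 7 business days from Monday, 2029/03/19 (Mar 20, Mar 21, Mar 22, Mar 23, Mar 26, Mar 27, Mar 28, skipping weekends) reaches Wednesday, 2029/03/28.
Adding 5 calendar days to 2029/03/28 gives 2029/04/02, which is the last day of the acceptance period.
The date termination becomes effective: 14 calendar days after 2029/04/02 is 2029/04/16.

2029/04/16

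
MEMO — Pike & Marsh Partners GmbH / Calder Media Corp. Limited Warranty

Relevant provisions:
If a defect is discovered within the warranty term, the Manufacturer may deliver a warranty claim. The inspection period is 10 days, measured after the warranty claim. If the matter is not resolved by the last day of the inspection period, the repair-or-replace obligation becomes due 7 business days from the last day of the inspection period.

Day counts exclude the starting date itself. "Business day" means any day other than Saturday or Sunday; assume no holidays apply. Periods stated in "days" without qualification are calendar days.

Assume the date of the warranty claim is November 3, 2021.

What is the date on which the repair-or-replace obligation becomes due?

November 23, 2021

The last day of the inspection period: 10 calendar days after November 3, 2021 is November 13, 2021.
The date on which the repair-or-replace obligation becomes due: 7 business days after Saturday, November 13, 2021, skipping weekends — Nov 15, Nov 16, Nov 17, Nov 18, Nov 19, Nov 22, Nov 23 — lands on Tuesday, November 23, 2021.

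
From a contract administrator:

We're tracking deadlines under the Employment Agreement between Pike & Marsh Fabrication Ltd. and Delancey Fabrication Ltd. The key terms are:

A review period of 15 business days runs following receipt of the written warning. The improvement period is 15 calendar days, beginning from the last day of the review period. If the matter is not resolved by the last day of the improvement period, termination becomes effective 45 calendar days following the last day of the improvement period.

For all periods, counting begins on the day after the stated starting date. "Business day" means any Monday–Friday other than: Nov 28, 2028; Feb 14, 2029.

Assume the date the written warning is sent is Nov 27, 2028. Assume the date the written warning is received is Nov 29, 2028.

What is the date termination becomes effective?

The last day of the review period: 15 business days after Wednesday, Nov 29, 2028, skipping weekends — Nov 30, Dec 1, Dec 4, Dec 5, …, Dec 18, Dec 19, Dec 20 — lands on Wednesday, Dec 20, 2028.
The last day of the improvement period: Dec 20, 2028 + 15 days = Jan 4, 2029.
Adding 45 calendar days to Jan 4, 2029 gives Feb 18, 2029, which is the date termination becomes effective.

Feb 18, 2029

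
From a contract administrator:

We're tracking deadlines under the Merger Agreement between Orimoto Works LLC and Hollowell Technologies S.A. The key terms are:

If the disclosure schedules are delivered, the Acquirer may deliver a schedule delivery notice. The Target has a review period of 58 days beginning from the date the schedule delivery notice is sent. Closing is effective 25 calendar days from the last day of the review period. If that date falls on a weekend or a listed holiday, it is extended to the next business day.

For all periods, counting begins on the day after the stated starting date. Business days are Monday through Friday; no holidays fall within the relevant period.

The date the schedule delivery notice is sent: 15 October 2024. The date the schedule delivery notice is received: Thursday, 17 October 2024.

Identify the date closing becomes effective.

The last day of the review period: 15 October 2024 + 58 days = 12 December 2024.
The date closing becomes effective: 25 calendar days after 12 December 2024 is 6 January 2025. 6 January 2025 is a Monday, so no roll-forward applies.

6 January 2025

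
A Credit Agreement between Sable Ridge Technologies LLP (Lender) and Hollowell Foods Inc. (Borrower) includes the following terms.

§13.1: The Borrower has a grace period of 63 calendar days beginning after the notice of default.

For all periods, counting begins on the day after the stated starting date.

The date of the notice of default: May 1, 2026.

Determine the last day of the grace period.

The last day of the grace period: 63 calendar days after May 1, 2026 is July 3, 2026.

July 3, 2026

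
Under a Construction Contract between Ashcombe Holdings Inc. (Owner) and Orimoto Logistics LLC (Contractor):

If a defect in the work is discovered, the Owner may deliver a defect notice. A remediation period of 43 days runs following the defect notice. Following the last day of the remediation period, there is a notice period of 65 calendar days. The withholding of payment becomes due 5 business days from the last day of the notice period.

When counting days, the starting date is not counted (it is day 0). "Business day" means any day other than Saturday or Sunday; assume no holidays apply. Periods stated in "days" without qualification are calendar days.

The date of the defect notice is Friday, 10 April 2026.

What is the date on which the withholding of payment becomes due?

3 August 2026

The last day of the remediation period: 10 April 2026 + 43 days = 23 May 2026.
Adding 65 calendar days to 23 May 2026 gives 27 July 2026, which is the last day of the notice period.
The date on which the withholding of payment becomes due: 5 business days after Monday, 27 July 2026, skipping weekends — Jul 28, Jul 29, Jul 30, Jul 31, Aug 3 — lands on Monday, 3 August 2026.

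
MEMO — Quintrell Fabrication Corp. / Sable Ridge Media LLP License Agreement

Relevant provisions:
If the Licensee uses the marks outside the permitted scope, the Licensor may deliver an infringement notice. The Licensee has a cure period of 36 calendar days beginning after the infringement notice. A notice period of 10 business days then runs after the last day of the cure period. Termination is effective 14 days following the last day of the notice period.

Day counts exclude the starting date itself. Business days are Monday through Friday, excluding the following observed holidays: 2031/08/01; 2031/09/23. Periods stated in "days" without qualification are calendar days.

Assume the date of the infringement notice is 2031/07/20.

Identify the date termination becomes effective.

2031/09/22

The last day of the cure period: 36 calendar days after 2031/07/20 is 2031/08/25.
The last day of the notice period: 10 business days after Monday, 2031/08/25, skipping weekends — Aug 26, Aug 27, Aug 28, Aug 29, Sep 1, Sep 2, Sep 3, Sep 4, Sep 5, Sep 8 — lands on Monday, 2031/09/08.
The date termination becomes effective: 14 calendar days after 2031/09/08 is 2031/09/22.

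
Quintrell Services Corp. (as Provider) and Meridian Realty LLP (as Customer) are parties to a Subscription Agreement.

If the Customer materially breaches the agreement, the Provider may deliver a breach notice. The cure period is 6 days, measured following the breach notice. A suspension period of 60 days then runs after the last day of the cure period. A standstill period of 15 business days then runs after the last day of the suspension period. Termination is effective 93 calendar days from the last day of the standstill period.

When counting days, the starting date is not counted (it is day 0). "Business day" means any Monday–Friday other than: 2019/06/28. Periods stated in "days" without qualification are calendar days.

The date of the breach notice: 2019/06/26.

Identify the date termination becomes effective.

The last day of the cure period: 2019/06/26 + 6 days = 2019/07/02.
The last day of the suspension period: 60 calendar days after 2019/07/02 is 2019/08/31.
From Saturday, 2019/08/31, 15 business days (Sep 2, Sep 3, Sep 4, Sep 5, …, Sep 18, Sep 19, Sep 20, skipping weekends) brings us to Friday, 2019/09/20, which is the last day of the standstill period.
The date termination becomes effective: 2019/09/20 + 93 days = 2019/12/22.

2019/12/22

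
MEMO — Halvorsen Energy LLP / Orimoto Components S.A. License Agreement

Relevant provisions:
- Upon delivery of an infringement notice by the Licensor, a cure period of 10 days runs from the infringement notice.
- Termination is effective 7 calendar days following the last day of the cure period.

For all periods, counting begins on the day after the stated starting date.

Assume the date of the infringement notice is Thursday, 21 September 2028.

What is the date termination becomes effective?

8 October 2028

The last day of the cure period: 21 September 2028 + 10 days = 1 October 2028.
The date termination becomes effective: 1 October 2028 + 7 days = 8 October 2028.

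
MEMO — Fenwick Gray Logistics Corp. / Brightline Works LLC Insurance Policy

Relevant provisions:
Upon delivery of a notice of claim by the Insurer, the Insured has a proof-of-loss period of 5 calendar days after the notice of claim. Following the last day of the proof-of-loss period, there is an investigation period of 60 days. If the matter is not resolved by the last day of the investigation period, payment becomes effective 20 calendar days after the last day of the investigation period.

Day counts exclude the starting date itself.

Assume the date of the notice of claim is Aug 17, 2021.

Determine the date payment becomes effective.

The last day of the proof-of-loss period: Aug 17, 2021 + 5 days = Aug 22, 2021.
The last day of the investigation period: Aug 22, 2021 + 60 days = Oct 21, 2021.
The date payment becomes effective: Oct 21, 2021 + 20 days = Nov 10, 2021.

Nov 10, 2021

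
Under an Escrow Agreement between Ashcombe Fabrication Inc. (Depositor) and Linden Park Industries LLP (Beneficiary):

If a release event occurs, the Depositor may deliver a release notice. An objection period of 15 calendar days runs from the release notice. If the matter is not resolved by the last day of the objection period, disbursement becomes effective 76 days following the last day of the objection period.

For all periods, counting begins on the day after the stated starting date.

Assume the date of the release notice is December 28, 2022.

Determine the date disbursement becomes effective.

March 29, 2023

Adding 15 calendar days to December 28, 2022 gives January 12, 2023, which is the last day of the objection period.
The date disbursement becomes effective: 76 calendar days after January 12, 2023 is March 29, 2023.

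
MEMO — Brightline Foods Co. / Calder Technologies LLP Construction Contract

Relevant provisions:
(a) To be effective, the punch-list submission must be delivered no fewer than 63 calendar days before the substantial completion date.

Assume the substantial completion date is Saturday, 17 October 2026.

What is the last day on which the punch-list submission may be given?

15 August 2026

17 October 2026 minus 63 days is 15 August 2026.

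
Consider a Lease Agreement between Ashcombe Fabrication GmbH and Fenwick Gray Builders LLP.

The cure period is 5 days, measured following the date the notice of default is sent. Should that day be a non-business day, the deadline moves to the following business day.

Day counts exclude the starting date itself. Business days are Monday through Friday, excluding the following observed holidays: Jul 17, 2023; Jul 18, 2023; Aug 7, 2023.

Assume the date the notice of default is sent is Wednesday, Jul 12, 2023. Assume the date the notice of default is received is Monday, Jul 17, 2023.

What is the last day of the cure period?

The last day of the cure period: Jul 12, 2023 + 5 days = Jul 17, 2023. That falls on Monday, a listed holiday, so it rolls to the next business day, Wednesday, Jul 19, 2023.

Jul 19, 2023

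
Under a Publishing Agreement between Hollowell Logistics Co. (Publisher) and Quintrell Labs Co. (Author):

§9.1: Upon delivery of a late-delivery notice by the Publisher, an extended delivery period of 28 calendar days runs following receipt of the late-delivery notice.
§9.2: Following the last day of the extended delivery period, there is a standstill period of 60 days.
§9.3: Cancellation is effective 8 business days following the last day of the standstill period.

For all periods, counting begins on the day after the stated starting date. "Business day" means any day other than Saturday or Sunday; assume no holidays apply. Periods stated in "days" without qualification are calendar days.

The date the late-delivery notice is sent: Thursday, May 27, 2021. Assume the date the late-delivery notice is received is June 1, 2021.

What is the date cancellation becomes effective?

The last day of the extended delivery period: June 1, 2021 + 28 days = June 29, 2021.
The last day of the standstill period: 60 calendar days after June 29, 2021 is August 28, 2021.
From Saturday, August 28, 2021, 8 business days (Aug 30, Aug 31, Sep 1, Sep 2, Sep 3, Sep 6, Sep 7, Sep 8, skipping weekends) brings us to Wednesday, September 8, 2021, which is the date cancellation becomes effective.

September 8, 2021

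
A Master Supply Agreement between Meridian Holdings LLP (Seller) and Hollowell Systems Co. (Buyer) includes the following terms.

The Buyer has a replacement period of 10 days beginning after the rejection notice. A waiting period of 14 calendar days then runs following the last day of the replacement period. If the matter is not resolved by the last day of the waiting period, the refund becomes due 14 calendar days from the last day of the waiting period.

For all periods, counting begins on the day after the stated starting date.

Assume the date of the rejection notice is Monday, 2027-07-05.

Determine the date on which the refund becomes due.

2027-08-12

The last day of the replacement period: 2027-07-05 + 10 days = 2027-07-15.
Adding 14 calendar days to 2027-07-15 gives 2027-07-29, which is the last day of the waiting period.
Adding 14 calendar days to 2027-07-29 gives 2027-08-12, which is the date on which the refund becomes due.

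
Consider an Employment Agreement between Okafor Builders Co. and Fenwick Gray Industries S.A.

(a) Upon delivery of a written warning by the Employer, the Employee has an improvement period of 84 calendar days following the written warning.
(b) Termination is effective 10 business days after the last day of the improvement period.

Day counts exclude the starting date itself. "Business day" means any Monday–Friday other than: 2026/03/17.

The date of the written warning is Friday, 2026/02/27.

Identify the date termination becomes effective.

2026/06/05

The last day of the improvement period: 2026/02/27 + 84 days = 2026/05/22.
From Friday, 2026/05/22, 10 business days (May 25, May 26, May 27, May 28, May 29, Jun 1, Jun 2, Jun 3, Jun 4, Jun 5, skipping weekends) brings us to Friday, 2026/06/05, which is the date termination becomes effective.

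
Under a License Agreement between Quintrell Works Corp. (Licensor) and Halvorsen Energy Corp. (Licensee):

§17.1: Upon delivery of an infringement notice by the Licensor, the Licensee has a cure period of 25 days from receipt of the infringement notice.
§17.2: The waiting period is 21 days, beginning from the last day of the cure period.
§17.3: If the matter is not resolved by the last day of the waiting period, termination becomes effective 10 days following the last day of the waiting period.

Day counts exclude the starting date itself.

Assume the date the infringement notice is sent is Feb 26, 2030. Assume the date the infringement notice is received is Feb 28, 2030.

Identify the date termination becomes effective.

Apr 25, 2030

The last day of the cure period: 25 calendar days after Feb 28, 2030 is Mar 25, 2030.
Adding 21 calendar days to Mar 25, 2030 gives Apr 15, 2030, which is the last day of the waiting period.
Adding 10 calendar days to Apr 15, 2030 gives Apr 25, 2030, which is the date termination becomes effective.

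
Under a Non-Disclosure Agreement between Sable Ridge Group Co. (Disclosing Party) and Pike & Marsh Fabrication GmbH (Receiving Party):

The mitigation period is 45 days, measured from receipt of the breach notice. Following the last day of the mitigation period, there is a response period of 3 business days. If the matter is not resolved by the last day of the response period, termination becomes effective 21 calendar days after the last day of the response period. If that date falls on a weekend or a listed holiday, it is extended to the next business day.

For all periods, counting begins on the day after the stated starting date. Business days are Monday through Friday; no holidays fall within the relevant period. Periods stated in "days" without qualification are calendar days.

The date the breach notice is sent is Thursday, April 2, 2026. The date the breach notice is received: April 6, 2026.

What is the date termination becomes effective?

June 16, 2026

The last day of the mitigation period: 45 calendar days after April 6, 2026 is May 21, 2026.
The last day of the response period: counting 3 business days from Thursday, May 21, 2026 (May 22, May 25, May 26, skipping weekends) reaches Tuesday, May 26, 2026.
The date termination becomes effective: 21 calendar days after May 26, 2026 is June 16, 2026. June 16, 2026 is a Tuesday, so no roll-forward applies.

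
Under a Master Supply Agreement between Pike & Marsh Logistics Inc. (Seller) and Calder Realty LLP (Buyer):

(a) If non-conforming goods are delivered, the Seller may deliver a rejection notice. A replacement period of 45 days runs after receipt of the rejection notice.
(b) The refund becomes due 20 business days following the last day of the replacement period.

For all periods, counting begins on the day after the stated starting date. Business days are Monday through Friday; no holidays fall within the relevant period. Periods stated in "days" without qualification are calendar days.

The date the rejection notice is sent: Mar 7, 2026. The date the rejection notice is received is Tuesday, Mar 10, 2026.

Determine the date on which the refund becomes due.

May 22, 2026

Adding 45 calendar days to Mar 10, 2026 gives Apr 24, 2026, which is the last day of the replacement period.
The date on which the refund becomes due: 20 business days after Friday, Apr 24, 2026, skipping weekends — Apr 27, Apr 28, Apr 29, Apr 30, …, May 20, May 21, May 22 — lands on Friday, May 22, 2026.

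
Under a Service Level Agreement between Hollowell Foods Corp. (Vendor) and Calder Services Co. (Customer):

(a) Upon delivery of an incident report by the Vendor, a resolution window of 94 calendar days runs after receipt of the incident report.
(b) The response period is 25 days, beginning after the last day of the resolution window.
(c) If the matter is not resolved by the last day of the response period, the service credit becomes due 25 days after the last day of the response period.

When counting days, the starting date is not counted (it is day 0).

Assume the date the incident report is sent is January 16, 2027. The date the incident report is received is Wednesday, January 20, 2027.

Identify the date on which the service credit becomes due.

June 13, 2027

The last day of the resolution window: 94 calendar days after January 20, 2027 is April 24, 2027.
Adding 25 calendar days to April 24, 2027 gives May 19, 2027, which is the last day of the response period.
Adding 25 calendar days to May 19, 2027 gives June 13, 2027, which is the date on which the service credit becomes due.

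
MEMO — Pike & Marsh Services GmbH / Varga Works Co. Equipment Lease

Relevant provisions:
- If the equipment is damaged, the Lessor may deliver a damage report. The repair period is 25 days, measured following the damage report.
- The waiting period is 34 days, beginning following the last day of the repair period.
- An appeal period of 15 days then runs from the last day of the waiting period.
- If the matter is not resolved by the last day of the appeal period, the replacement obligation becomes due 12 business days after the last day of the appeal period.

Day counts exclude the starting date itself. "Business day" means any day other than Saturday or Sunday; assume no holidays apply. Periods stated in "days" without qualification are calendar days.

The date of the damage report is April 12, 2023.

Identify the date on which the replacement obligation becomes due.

Adding 25 calendar days to April 12, 2023 gives May 7, 2023, which is the last day of the repair period.
Adding 34 calendar days to May 7, 2023 gives June 10, 2023, which is the last day of the waiting period.
The last day of the appeal period: 15 calendar days after June 10, 2023 is June 25, 2023.
The date on which the replacement obligation becomes due: 12 business days after Sunday, June 25, 2023, skipping weekends — Jun 26, Jun 27, Jun 28, Jun 29, …, Jul 7, Jul 10, Jul 11 — lands on Tuesday, July 11, 2023.

July 11, 2023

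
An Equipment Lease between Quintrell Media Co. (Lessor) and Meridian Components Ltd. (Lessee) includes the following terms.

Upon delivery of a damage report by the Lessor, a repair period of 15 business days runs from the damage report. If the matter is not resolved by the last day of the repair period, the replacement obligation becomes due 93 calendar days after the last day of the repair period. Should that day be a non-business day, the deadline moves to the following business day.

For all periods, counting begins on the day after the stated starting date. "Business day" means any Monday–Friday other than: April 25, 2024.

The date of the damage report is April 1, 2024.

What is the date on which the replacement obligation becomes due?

From Monday, April 1, 2024, 15 business days (Apr 2, Apr 3, Apr 4, Apr 5, …, Apr 18, Apr 19, Apr 22, skipping weekends) brings us to Monday, April 22, 2024, which is the last day of the repair period.
The date on which the replacement obligation becomes due: April 22, 2024 + 93 days = July 24, 2024. July 24, 2024 is a Wednesday and is not a listed holiday, so no roll-forward applies.

July 24, 2024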